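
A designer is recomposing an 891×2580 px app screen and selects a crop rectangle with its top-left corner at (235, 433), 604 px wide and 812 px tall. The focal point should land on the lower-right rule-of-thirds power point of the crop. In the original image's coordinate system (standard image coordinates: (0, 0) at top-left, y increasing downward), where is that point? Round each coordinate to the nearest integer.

One third of the crop width 604 is 201.33 px.
One third of the crop height 812 is 270.67 px.
The lower-right point is two-thirds across and two-thirds down within the crop:
x = 235 + 2 × 201.33 ≈ 638; y = 433 + 2 × 270.67 ≈ 974.

x = 638 px, y = 974 px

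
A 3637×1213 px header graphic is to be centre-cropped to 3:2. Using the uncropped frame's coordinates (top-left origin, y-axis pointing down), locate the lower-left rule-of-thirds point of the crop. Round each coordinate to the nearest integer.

(1515, 809)

3637/1213 > 3/2, so the 3:2 crop keeps the full height 1213 and trims width to 1213 × 3/2 = 1819.50 px.
Left offset = (3637 − 1819.50)/2 = 908.75 px; top offset = 0.
Lower-left is one-third across and two-thirds down within the crop:
x = 908.75 + 1 × 1819.50/3 ≈ 1515; y = 0.00 + 2 × 1213.00/3 ≈ 809.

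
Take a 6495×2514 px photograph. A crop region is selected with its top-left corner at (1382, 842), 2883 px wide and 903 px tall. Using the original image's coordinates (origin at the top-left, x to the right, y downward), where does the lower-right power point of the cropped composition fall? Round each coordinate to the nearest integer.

One third of the crop width 2883 is 961.00 px.
One third of the crop height 903 is 301.00 px.
The lower-right point is two-thirds across and two-thirds down within the crop:
x = 1382 + 2 × 961.00 ≈ 3304; y = 842 + 2 × 301.00 ≈ 1444.

(3304, 1444)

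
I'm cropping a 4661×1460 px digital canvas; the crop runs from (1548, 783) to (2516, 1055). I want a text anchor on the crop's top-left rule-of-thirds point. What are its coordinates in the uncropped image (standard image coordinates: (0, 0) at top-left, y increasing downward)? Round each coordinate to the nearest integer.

x = 1871 px, y = 874 px

Crop width = 2516 − 1548 = 968 px; one third is 322.67 px.
Crop height = 1055 − 783 = 272 px; one third is 90.67 px.
The top-left point is one-third across and one-third down within the crop:
x = 1548 + 1 × 322.67 ≈ 1871; y = 783 + 1 × 90.67 ≈ 874.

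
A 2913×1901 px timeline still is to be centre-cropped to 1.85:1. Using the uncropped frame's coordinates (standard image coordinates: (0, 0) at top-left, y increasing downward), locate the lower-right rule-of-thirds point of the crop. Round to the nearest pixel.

2913/1901 < 1.85/1, so the 1.85:1 crop keeps the full width 2913 and trims height to 2913 × 1/1.85 = 1574.59 px.
Top offset = (1901 − 1574.59)/2 = 163.20 px; left offset = 0.
Lower-right is two-thirds across and two-thirds down within the crop:
x = 0.00 + 2 × 2913.00/3 ≈ 1942; y = 163.20 + 2 × 1574.59/3 ≈ 1213.

x = 1942 px, y = 1213 px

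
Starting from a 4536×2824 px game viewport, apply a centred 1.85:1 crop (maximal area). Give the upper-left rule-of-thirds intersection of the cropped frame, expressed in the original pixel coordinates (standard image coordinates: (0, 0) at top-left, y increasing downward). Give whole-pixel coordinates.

x = 1512 px, y = 1003 px

4536/2824 < 1.85/1, so the 1.85:1 crop keeps the full width 4536 and trims height to 4536 × 1/1.85 = 2451.89 px.
Top offset = (2824 − 2451.89)/2 = 186.05 px; left offset = 0.
Upper-left is one-third across and one-third down within the crop:
x = 0.00 + 1 × 4536.00/3 ≈ 1512; y = 186.05 + 1 × 2451.89/3 ≈ 1003.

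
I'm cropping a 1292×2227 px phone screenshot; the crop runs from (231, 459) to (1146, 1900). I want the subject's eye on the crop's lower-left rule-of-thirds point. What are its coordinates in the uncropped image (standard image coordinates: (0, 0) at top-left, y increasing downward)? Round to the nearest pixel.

x = 536 px, y = 1420 px

Crop width = 1146 − 231 = 915 px; one third is 305.00 px.
Crop height = 1900 − 459 = 1441 px; one third is 480.33 px.
The lower-left point is one-third across and two-thirds down within the crop:
x = 231 + 1 × 305.00 ≈ 536; y = 459 + 2 × 480.33 ≈ 1420.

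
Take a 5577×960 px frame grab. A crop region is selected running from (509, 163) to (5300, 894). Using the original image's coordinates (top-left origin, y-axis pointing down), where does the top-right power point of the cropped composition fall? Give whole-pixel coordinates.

(3703, 407)

Crop width = 5300 − 509 = 4791 px; one third is 1597.00 px.
Crop height = 894 − 163 = 731 px; one third is 243.67 px.
The top-right point is two-thirds across and one-third down within the crop:
x = 509 + 2 × 1597.00 ≈ 3703; y = 163 + 1 × 243.67 ≈ 407.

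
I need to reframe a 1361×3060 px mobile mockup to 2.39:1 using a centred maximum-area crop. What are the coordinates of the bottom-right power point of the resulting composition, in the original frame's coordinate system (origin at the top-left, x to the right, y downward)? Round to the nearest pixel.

x = 907 px, y = 1625 px

1361/3060 < 2.39/1, so the 2.39:1 crop keeps the full width 1361 and trims height to 1361 × 1/2.39 = 569.46 px.
Top offset = (3060 − 569.46)/2 = 1245.27 px; left offset = 0.
Bottom-right is two-thirds across and two-thirds down within the crop:
x = 0.00 + 2 × 1361.00/3 ≈ 907; y = 1245.27 + 2 × 569.46/3 ≈ 1625.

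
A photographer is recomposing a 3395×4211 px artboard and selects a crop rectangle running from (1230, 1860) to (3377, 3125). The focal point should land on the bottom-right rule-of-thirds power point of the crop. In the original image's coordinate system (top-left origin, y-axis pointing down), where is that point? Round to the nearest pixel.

x = 2661 px, y = 2703 px

Crop width = 3377 − 1230 = 2147 px; one third is 715.67 px.
Crop height = 3125 − 1860 = 1265 px; one third is 421.67 px.
The bottom-right point is two-thirds across and two-thirds down within the crop:
x = 1230 + 2 × 715.67 ≈ 2661; y = 1860 + 2 × 421.67 ≈ 2703.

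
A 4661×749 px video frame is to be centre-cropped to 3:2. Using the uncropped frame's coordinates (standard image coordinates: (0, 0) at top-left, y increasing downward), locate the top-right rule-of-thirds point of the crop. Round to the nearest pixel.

4661/749 > 3/2, so the 3:2 crop keeps the full height 749 and trims width to 749 × 3/2 = 1123.50 px.
Left offset = (4661 − 1123.50)/2 = 1768.75 px; top offset = 0.
Top-right is two-thirds across and one-third down within the crop:
x = 1768.75 + 2 × 1123.50/3 ≈ 2518; y = 0.00 + 1 × 749.00/3 ≈ 250.

(2518, 250)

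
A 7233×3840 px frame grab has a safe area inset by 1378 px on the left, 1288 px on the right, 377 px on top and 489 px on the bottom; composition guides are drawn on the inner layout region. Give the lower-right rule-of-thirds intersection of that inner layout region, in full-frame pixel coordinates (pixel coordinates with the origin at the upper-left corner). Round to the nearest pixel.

Content width = 7233 − 1378 − 1288 = 4567 px; content height = 3840 − 377 − 489 = 2974 px.
Lower-right is two-thirds across and two-thirds down within the inner layout region.
x = 1378 + 2 × 4567/3 = 1378 + 3044.67 ≈ 4423
y = 377 + 2 × 2974/3 = 377 + 1982.67 ≈ 2360

x = 4423 px, y = 2360 px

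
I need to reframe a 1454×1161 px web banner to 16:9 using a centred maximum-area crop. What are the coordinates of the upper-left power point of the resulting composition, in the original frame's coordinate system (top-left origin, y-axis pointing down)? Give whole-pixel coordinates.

(485, 444)

1454/1161 < 16/9, so the 16:9 crop keeps the full width 1454 and trims height to 1454 × 9/16 = 817.88 px.
Top offset = (1161 − 817.88)/2 = 171.56 px; left offset = 0.
Upper-left is one-third across and one-third down within the crop:
x = 0.00 + 1 × 1454.00/3 ≈ 485; y = 171.56 + 1 × 817.88/3 ≈ 444.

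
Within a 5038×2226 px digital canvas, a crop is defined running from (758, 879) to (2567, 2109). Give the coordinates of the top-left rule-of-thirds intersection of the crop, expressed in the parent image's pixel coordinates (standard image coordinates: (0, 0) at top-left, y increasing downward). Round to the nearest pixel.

Crop width = 2567 − 758 = 1809 px; one third is 603.00 px.
Crop height = 2109 − 879 = 1230 px; one third is 410.00 px.
The top-left point is one-third across and one-third down within the crop:
x = 758 + 1 × 603.00 ≈ 1361; y = 879 + 1 × 410.00 ≈ 1289.

(1361, 1289)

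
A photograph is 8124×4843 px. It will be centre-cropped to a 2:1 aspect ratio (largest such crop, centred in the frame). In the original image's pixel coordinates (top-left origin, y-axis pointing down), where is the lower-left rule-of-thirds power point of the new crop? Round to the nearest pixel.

x = 2708 px, y = 3099 px

8124/4843 < 2/1, so the 2:1 crop keeps the full width 8124 and trims height to 8124 × 1/2 = 4062.00 px.
Top offset = (4843 − 4062.00)/2 = 390.50 px; left offset = 0.
Lower-left is one-third across and two-thirds down within the crop:
x = 0.00 + 1 × 8124.00/3 ≈ 2708; y = 390.50 + 2 × 4062.00/3 ≈ 3099.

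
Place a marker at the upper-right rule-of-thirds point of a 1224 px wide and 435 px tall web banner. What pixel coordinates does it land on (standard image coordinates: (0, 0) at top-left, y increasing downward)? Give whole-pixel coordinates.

(816, 145)

The upper-right point sits two-thirds of the way across and one-third of the way down.
x = 2 × 1224/3 ≈ 816; y = 1 × 435/3 ≈ 145.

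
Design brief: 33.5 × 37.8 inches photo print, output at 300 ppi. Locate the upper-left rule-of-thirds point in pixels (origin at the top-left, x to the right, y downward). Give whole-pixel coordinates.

In pixels the canvas is 33.5 × 300 = 10050 wide and 37.8 × 300 = 11340 tall.
The upper-left point is one-third across and one-third down:
x = 1 × 10050/3 ≈ 3350; y = 1 × 11340/3 ≈ 3780.

(3350, 3780)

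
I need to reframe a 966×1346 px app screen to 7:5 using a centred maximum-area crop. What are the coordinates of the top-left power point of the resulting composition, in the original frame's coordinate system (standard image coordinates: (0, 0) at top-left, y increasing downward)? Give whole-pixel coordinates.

966/1346 < 7/5, so the 7:5 crop keeps the full width 966 and trims height to 966 × 5/7 = 690.00 px.
Top offset = (1346 − 690.00)/2 = 328.00 px; left offset = 0.
Top-left is one-third across and one-third down within the crop:
x = 0.00 + 1 × 966.00/3 ≈ 322; y = 328.00 + 1 × 690.00/3 ≈ 558.

(322, 558)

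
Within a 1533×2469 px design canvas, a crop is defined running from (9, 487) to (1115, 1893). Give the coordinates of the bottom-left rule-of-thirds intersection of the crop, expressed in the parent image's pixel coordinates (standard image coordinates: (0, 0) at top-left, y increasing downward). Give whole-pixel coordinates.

x = 378 px, y = 1424 px

Crop width = 1115 − 9 = 1106 px; one third is 368.67 px.
Crop height = 1893 − 487 = 1406 px; one third is 468.67 px.
The bottom-left point is one-third across and two-thirds down within the crop:
x = 9 + 1 × 368.67 ≈ 378; y = 487 + 2 × 468.67 ≈ 1424.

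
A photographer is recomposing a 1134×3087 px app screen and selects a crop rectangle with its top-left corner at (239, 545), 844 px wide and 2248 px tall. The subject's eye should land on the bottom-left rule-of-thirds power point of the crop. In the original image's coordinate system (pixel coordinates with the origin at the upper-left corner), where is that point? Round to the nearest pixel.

(520, 2044)

One third of the crop width 844 is 281.33 px.
One third of the crop height 2248 is 749.33 px.
The bottom-left point is one-third across and two-thirds down within the crop:
x = 239 + 1 × 281.33 ≈ 520; y = 545 + 2 × 749.33 ≈ 2044.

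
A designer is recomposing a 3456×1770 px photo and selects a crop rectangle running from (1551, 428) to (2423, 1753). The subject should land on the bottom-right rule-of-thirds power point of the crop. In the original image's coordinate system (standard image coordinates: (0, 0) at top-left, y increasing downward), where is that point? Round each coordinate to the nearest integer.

Crop width = 2423 − 1551 = 872 px; one third is 290.67 px.
Crop height = 1753 − 428 = 1325 px; one third is 441.67 px.
The bottom-right point is two-thirds across and two-thirds down within the crop:
x = 1551 + 2 × 290.67 ≈ 2132; y = 428 + 2 × 441.67 ≈ 1311.

x = 2132 px, y = 1311 px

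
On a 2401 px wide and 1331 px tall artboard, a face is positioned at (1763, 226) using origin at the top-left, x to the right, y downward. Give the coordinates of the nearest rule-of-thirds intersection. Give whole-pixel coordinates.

(1601, 444)

Third lines: x ∈ {800, 1601}, y ∈ {444, 887}.
1763 is closer to x = 1601; 226 is closer to y = 444.
So the nearest intersection is the upper-right power point.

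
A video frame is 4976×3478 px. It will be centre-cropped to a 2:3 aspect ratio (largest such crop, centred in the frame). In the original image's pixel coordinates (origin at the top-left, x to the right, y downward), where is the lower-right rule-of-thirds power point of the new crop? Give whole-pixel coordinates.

(2874, 2319)

4976/3478 > 2/3, so the 2:3 crop keeps the full height 3478 and trims width to 3478 × 2/3 = 2318.67 px.
Left offset = (4976 − 2318.67)/2 = 1328.67 px; top offset = 0.
Lower-right is two-thirds across and two-thirds down within the crop:
x = 1328.67 + 2 × 2318.67/3 ≈ 2874; y = 0.00 + 2 × 3478.00/3 ≈ 2319.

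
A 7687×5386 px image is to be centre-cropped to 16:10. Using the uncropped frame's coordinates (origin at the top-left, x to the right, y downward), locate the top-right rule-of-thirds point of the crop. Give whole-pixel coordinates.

x = 5125 px, y = 1892 px

7687/5386 < 16/10, so the 16:10 crop keeps the full width 7687 and trims height to 7687 × 10/16 = 4804.38 px.
Top offset = (5386 − 4804.38)/2 = 290.81 px; left offset = 0.
Top-right is two-thirds across and one-third down within the crop:
x = 0.00 + 2 × 7687.00/3 ≈ 5125; y = 290.81 + 1 × 4804.38/3 ≈ 1892.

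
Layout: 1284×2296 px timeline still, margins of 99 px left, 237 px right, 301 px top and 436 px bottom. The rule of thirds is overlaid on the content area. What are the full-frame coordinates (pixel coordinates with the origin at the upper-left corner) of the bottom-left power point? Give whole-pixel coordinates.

Content width = 1284 − 99 − 237 = 948 px; content height = 2296 − 301 − 436 = 1559 px.
Bottom-left is one-third across and two-thirds down within the content area.
x = 99 + 1 × 948/3 = 99 + 316.00 ≈ 415
y = 301 + 2 × 1559/3 = 301 + 1039.33 ≈ 1340

(415, 1340)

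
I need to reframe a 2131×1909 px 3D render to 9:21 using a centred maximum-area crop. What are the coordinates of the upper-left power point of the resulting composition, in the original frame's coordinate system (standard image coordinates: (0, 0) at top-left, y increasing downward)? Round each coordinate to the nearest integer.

2131/1909 > 9/21, so the 9:21 crop keeps the full height 1909 and trims width to 1909 × 9/21 = 818.14 px.
Left offset = (2131 − 818.14)/2 = 656.43 px; top offset = 0.
Upper-left is one-third across and one-third down within the crop:
x = 656.43 + 1 × 818.14/3 ≈ 929; y = 0.00 + 1 × 1909.00/3 ≈ 636.

x = 929 px, y = 636 px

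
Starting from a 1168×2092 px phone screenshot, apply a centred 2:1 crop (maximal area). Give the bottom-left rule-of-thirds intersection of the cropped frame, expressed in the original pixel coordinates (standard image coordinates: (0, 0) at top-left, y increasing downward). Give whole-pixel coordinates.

1168/2092 < 2/1, so the 2:1 crop keeps the full width 1168 and trims height to 1168 × 1/2 = 584.00 px.
Top offset = (2092 − 584.00)/2 = 754.00 px; left offset = 0.
Bottom-left is one-third across and two-thirds down within the crop:
x = 0.00 + 1 × 1168.00/3 ≈ 389; y = 754.00 + 2 × 584.00/3 ≈ 1143.

x = 389 px, y = 1143 px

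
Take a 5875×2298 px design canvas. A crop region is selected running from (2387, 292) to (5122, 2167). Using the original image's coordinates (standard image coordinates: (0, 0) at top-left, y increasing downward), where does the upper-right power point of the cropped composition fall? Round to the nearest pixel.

Crop width = 5122 − 2387 = 2735 px; one third is 911.67 px.
Crop height = 2167 − 292 = 1875 px; one third is 625.00 px.
The upper-right point is two-thirds across and one-third down within the crop:
x = 2387 + 2 × 911.67 ≈ 4210; y = 292 + 1 × 625.00 ≈ 917.

(4210, 917)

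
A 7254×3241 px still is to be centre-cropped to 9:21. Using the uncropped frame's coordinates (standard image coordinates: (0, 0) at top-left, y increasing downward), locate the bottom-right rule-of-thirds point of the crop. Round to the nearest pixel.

x = 3859 px, y = 2161 px

7254/3241 > 9/21, so the 9:21 crop keeps the full height 3241 and trims width to 3241 × 9/21 = 1389.00 px.
Left offset = (7254 − 1389.00)/2 = 2932.50 px; top offset = 0.
Bottom-right is two-thirds across and two-thirds down within the crop:
x = 2932.50 + 2 × 1389.00/3 ≈ 3859; y = 0.00 + 2 × 3241.00/3 ≈ 2161.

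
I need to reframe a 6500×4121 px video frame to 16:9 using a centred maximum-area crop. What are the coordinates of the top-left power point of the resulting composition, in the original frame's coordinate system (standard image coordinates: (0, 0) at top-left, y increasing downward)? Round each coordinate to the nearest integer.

x = 2167 px, y = 1451 px

6500/4121 < 16/9, so the 16:9 crop keeps the full width 6500 and trims height to 6500 × 9/16 = 3656.25 px.
Top offset = (4121 − 3656.25)/2 = 232.38 px; left offset = 0.
Top-left is one-third across and one-third down within the crop:
x = 0.00 + 1 × 6500.00/3 ≈ 2167; y = 232.38 + 1 × 3656.25/3 ≈ 1451.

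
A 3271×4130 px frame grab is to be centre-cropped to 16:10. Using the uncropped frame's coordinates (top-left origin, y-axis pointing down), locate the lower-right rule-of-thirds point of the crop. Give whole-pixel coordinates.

3271/4130 < 16/10, so the 16:10 crop keeps the full width 3271 and trims height to 3271 × 10/16 = 2044.38 px.
Top offset = (4130 − 2044.38)/2 = 1042.81 px; left offset = 0.
Lower-right is two-thirds across and two-thirds down within the crop:
x = 0.00 + 2 × 3271.00/3 ≈ 2181; y = 1042.81 + 2 × 2044.38/3 ≈ 2406.

(2181, 2406)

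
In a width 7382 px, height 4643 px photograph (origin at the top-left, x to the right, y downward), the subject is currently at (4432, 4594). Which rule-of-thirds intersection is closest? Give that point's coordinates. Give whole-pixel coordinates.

Third lines: x ∈ {2461, 4921}, y ∈ {1548, 3095}.
4432 is closer to x = 4921; 4594 is closer to y = 3095.
So the nearest intersection is the lower-right power point.

(4921, 3095)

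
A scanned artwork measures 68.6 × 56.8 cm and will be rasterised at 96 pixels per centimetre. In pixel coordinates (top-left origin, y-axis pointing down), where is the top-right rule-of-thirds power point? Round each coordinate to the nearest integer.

x = 4390 px, y = 1818 px

In pixels the canvas is 68.6 × 96 = 6585.6 wide and 56.8 × 96 = 5452.8 tall.
The top-right point is two-thirds across and one-third down:
x = 2 × 6585.6/3 ≈ 4390; y = 1 × 5452.8/3 ≈ 1818.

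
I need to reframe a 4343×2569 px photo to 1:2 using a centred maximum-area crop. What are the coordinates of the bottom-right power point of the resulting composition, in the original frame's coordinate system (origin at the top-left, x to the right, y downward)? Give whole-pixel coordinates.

x = 2386 px, y = 1713 px

4343/2569 > 1/2, so the 1:2 crop keeps the full height 2569 and trims width to 2569 × 1/2 = 1284.50 px.
Left offset = (4343 − 1284.50)/2 = 1529.25 px; top offset = 0.
Bottom-right is two-thirds across and two-thirds down within the crop:
x = 1529.25 + 2 × 1284.50/3 ≈ 2386; y = 0.00 + 2 × 2569.00/3 ≈ 1713.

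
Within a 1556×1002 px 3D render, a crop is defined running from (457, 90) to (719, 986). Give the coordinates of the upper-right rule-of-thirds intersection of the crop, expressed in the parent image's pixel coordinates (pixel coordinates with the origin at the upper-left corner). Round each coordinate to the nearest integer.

x = 632 px, y = 389 px

Crop width = 719 − 457 = 262 px; one third is 87.33 px.
Crop height = 986 − 90 = 896 px; one third is 298.67 px.
The upper-right point is two-thirds across and one-third down within the crop:
x = 457 + 2 × 87.33 ≈ 632; y = 90 + 1 × 298.67 ≈ 389.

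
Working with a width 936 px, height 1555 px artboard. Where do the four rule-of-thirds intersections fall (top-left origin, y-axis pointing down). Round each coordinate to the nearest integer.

One third of 936 is 312; one third of 1555 is 518.33.
Vertical third lines at x = 312 and x = 624; horizontal third lines at y = 518 and y = 1037.

(312, 518), (624, 518), (312, 1037), (624, 1037)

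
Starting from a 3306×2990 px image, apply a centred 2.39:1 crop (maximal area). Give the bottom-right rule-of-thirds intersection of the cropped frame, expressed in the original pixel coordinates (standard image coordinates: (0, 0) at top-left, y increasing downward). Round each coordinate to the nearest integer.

x = 2204 px, y = 1726 px

3306/2990 < 2.39/1, so the 2.39:1 crop keeps the full width 3306 and trims height to 3306 × 1/2.39 = 1383.26 px.
Top offset = (2990 − 1383.26)/2 = 803.37 px; left offset = 0.
Bottom-right is two-thirds across and two-thirds down within the crop:
x = 0.00 + 2 × 3306.00/3 ≈ 2204; y = 803.37 + 2 × 1383.26/3 ≈ 1726.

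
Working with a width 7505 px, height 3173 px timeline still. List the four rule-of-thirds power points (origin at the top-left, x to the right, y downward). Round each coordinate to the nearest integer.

(2502, 1058), (5003, 1058), (2502, 2115), (5003, 2115)

One third of 7505 is 2501.67; one third of 3173 is 1057.67.
Vertical third lines at x = 2502 and x = 5003; horizontal third lines at y = 1058 and y = 2115.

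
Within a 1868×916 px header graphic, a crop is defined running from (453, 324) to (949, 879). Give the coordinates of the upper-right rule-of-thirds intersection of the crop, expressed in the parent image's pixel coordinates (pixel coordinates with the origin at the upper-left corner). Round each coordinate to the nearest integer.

x = 784 px, y = 509 px

Crop width = 949 − 453 = 496 px; one third is 165.33 px.
Crop height = 879 − 324 = 555 px; one third is 185.00 px.
The upper-right point is two-thirds across and one-third down within the crop:
x = 453 + 2 × 165.33 ≈ 784; y = 324 + 1 × 185.00 ≈ 509.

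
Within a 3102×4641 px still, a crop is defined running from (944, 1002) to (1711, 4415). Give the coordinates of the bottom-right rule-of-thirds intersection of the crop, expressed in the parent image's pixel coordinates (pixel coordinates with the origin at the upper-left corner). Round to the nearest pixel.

Crop width = 1711 − 944 = 767 px; one third is 255.67 px.
Crop height = 4415 − 1002 = 3413 px; one third is 1137.67 px.
The bottom-right point is two-thirds across and two-thirds down within the crop:
x = 944 + 2 × 255.67 ≈ 1455; y = 1002 + 2 × 1137.67 ≈ 3277.

x = 1455 px, y = 3277 px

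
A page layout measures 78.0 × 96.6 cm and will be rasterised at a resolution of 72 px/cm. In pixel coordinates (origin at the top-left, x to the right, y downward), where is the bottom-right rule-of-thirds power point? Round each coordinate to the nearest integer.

In pixels the canvas is 78.0 × 72 = 5616 wide and 96.6 × 72 = 6955.2 tall.
The bottom-right point is two-thirds across and two-thirds down:
x = 2 × 5616/3 ≈ 3744; y = 2 × 6955.2/3 ≈ 4637.

(3744, 4637)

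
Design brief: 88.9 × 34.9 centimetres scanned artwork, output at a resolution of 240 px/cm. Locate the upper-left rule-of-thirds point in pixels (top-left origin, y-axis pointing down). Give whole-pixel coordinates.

In pixels the canvas is 88.9 × 240 = 21336 wide and 34.9 × 240 = 8376 tall.
The upper-left point is one-third across and one-third down:
x = 1 × 21336/3 ≈ 7112; y = 1 × 8376/3 ≈ 2792.

x = 7112 px, y = 2792 px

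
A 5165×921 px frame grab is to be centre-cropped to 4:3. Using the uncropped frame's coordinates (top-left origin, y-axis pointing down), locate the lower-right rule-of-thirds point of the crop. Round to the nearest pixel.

5165/921 > 4/3, so the 4:3 crop keeps the full height 921 and trims width to 921 × 4/3 = 1228.00 px.
Left offset = (5165 − 1228.00)/2 = 1968.50 px; top offset = 0.
Lower-right is two-thirds across and two-thirds down within the crop:
x = 1968.50 + 2 × 1228.00/3 ≈ 2787; y = 0.00 + 2 × 921.00/3 ≈ 614.

(2787, 614)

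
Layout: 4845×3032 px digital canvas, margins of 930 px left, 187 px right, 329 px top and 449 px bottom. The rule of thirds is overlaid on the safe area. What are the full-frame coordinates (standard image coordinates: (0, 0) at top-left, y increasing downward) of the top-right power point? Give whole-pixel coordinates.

Content width = 4845 − 930 − 187 = 3728 px; content height = 3032 − 329 − 449 = 2254 px.
Top-right is two-thirds across and one-third down within the safe area.
x = 930 + 2 × 3728/3 = 930 + 2485.33 ≈ 3415
y = 329 + 1 × 2254/3 = 329 + 751.33 ≈ 1080

(3415, 1080)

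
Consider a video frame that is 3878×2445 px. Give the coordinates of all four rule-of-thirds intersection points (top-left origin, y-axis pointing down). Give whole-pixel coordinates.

One third of 3878 is 1292.67; one third of 2445 is 815.
Vertical third lines at x = 1293 and x = 2585; horizontal third lines at y = 815 and y = 1630.

(1293, 815), (2585, 815), (1293, 1630), (2585, 1630)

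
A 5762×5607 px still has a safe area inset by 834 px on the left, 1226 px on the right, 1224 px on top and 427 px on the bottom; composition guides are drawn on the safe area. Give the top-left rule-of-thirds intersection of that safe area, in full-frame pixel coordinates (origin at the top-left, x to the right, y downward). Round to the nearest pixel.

x = 2068 px, y = 2543 px

Content width = 5762 − 834 − 1226 = 3702 px; content height = 5607 − 1224 − 427 = 3956 px.
Top-left is one-third across and one-third down within the safe area.
x = 834 + 1 × 3702/3 = 834 + 1234.00 ≈ 2068
y = 1224 + 1 × 3956/3 = 1224 + 1318.67 ≈ 2543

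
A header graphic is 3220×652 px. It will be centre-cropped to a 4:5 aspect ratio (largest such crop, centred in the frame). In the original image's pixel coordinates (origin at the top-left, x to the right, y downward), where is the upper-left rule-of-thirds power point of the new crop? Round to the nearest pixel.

3220/652 > 4/5, so the 4:5 crop keeps the full height 652 and trims width to 652 × 4/5 = 521.60 px.
Left offset = (3220 − 521.60)/2 = 1349.20 px; top offset = 0.
Upper-left is one-third across and one-third down within the crop:
x = 1349.20 + 1 × 521.60/3 ≈ 1523; y = 0.00 + 1 × 652.00/3 ≈ 217.

x = 1523 px, y = 217 px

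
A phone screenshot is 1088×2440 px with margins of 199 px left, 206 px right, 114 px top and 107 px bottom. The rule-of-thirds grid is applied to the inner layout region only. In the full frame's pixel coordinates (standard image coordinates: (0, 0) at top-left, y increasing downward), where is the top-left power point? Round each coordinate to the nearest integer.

Content width = 1088 − 199 − 206 = 683 px; content height = 2440 − 114 − 107 = 2219 px.
Top-left is one-third across and one-third down within the inner layout region.
x = 199 + 1 × 683/3 = 199 + 227.67 ≈ 427
y = 114 + 1 × 2219/3 = 114 + 739.67 ≈ 854

x = 427 px, y = 854 px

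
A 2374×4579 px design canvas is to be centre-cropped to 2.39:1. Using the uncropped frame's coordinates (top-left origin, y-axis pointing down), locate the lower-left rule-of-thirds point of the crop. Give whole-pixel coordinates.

2374/4579 < 2.39/1, so the 2.39:1 crop keeps the full width 2374 and trims height to 2374 × 1/2.39 = 993.31 px.
Top offset = (4579 − 993.31)/2 = 1792.85 px; left offset = 0.
Lower-left is one-third across and two-thirds down within the crop:
x = 0.00 + 1 × 2374.00/3 ≈ 791; y = 1792.85 + 2 × 993.31/3 ≈ 2455.

x = 791 px, y = 2455 px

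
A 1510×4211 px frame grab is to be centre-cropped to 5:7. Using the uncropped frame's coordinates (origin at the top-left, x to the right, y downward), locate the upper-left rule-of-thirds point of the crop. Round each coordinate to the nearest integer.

x = 503 px, y = 1753 px

1510/4211 < 5/7, so the 5:7 crop keeps the full width 1510 and trims height to 1510 × 7/5 = 2114.00 px.
Top offset = (4211 − 2114.00)/2 = 1048.50 px; left offset = 0.
Upper-left is one-third across and one-third down within the crop:
x = 0.00 + 1 × 1510.00/3 ≈ 503; y = 1048.50 + 1 × 2114.00/3 ≈ 1753.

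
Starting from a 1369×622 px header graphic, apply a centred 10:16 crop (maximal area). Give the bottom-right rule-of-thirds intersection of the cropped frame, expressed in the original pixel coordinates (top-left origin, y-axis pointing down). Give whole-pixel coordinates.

(749, 415)

1369/622 > 10/16, so the 10:16 crop keeps the full height 622 and trims width to 622 × 10/16 = 388.75 px.
Left offset = (1369 − 388.75)/2 = 490.12 px; top offset = 0.
Bottom-right is two-thirds across and two-thirds down within the crop:
x = 490.12 + 2 × 388.75/3 ≈ 749; y = 0.00 + 2 × 622.00/3 ≈ 415.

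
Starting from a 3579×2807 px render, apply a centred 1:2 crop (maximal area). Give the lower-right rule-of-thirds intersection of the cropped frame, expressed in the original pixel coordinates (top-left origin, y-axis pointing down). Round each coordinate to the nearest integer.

(2023, 1871)

3579/2807 > 1/2, so the 1:2 crop keeps the full height 2807 and trims width to 2807 × 1/2 = 1403.50 px.
Left offset = (3579 − 1403.50)/2 = 1087.75 px; top offset = 0.
Lower-right is two-thirds across and two-thirds down within the crop:
x = 1087.75 + 2 × 1403.50/3 ≈ 2023; y = 0.00 + 2 × 2807.00/3 ≈ 1871.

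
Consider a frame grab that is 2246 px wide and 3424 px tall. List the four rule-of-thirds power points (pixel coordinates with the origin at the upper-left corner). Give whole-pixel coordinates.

One third of 2246 is 748.67; one third of 3424 is 1141.33.
Vertical third lines at x = 749 and x = 1497; horizontal third lines at y = 1141 and y = 2283.

(749, 1141), (1497, 1141), (749, 2283), (1497, 2283)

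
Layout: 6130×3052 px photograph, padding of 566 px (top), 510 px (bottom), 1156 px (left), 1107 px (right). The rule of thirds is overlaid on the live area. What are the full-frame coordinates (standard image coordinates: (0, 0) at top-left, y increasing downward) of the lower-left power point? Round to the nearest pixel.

Content width = 6130 − 1156 − 1107 = 3867 px; content height = 3052 − 566 − 510 = 1976 px.
Lower-left is one-third across and two-thirds down within the live area.
x = 1156 + 1 × 3867/3 = 1156 + 1289.00 ≈ 2445
y = 566 + 2 × 1976/3 = 566 + 1317.33 ≈ 1883

(2445, 1883)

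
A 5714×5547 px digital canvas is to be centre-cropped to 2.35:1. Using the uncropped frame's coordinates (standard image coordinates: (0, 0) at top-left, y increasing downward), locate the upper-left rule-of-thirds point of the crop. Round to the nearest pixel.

5714/5547 < 2.35/1, so the 2.35:1 crop keeps the full width 5714 and trims height to 5714 × 1/2.35 = 2431.49 px.
Top offset = (5547 − 2431.49)/2 = 1557.76 px; left offset = 0.
Upper-left is one-third across and one-third down within the crop:
x = 0.00 + 1 × 5714.00/3 ≈ 1905; y = 1557.76 + 1 × 2431.49/3 ≈ 2368.

x = 1905 px, y = 2368 px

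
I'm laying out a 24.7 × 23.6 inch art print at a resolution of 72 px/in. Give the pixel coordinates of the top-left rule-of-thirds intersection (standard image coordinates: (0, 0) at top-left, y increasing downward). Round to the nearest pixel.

In pixels the canvas is 24.7 × 72 = 1778.4 wide and 23.6 × 72 = 1699.2 tall.
The top-left point is one-third across and one-third down:
x = 1 × 1778.4/3 ≈ 593; y = 1 × 1699.2/3 ≈ 566.

x = 593 px, y = 566 px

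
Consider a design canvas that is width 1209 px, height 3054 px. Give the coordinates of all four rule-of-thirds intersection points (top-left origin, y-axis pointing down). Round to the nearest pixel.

One third of 1209 is 403; one third of 3054 is 1018.
Vertical third lines at x = 403 and x = 806; horizontal third lines at y = 1018 and y = 2036.

(403, 1018), (806, 1018), (403, 2036), (806, 2036)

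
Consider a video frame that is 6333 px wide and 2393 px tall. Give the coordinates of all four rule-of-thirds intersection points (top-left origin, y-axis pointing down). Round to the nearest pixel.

(2111, 798), (4222, 798), (2111, 1595), (4222, 1595)

One third of 6333 is 2111; one third of 2393 is 797.67.
Vertical third lines at x = 2111 and x = 4222; horizontal third lines at y = 798 and y = 1595.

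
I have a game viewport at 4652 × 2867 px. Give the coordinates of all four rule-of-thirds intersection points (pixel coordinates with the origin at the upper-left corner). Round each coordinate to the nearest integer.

(1551, 956), (3101, 956), (1551, 1911), (3101, 1911)

One third of 4652 is 1550.67; one third of 2867 is 955.67.
Vertical third lines at x = 1551 and x = 3101; horizontal third lines at y = 956 and y = 1911.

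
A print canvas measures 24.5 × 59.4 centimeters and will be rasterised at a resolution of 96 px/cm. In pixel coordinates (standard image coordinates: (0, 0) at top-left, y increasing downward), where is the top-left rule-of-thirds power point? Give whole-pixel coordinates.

In pixels the canvas is 24.5 × 96 = 2352 wide and 59.4 × 96 = 5702.4 tall.
The top-left point is one-third across and one-third down:
x = 1 × 2352/3 ≈ 784; y = 1 × 5702.4/3 ≈ 1901.

x = 784 px, y = 1901 px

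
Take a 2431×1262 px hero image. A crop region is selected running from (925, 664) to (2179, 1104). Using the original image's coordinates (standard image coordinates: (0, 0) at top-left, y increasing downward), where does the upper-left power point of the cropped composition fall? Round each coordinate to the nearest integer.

(1343, 811)

Crop width = 2179 − 925 = 1254 px; one third is 418.00 px.
Crop height = 1104 − 664 = 440 px; one third is 146.67 px.
The upper-left point is one-third across and one-third down within the crop:
x = 925 + 1 × 418.00 ≈ 1343; y = 664 + 1 × 146.67 ≈ 811.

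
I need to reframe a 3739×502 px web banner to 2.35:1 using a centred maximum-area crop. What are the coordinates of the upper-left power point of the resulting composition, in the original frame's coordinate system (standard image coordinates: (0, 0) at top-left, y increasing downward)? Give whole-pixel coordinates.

(1673, 167)

3739/502 > 2.35/1, so the 2.35:1 crop keeps the full height 502 and trims width to 502 × 2.35/1 = 1179.70 px.
Left offset = (3739 − 1179.70)/2 = 1279.65 px; top offset = 0.
Upper-left is one-third across and one-third down within the crop:
x = 1279.65 + 1 × 1179.70/3 ≈ 1673; y = 0.00 + 1 × 502.00/3 ≈ 167.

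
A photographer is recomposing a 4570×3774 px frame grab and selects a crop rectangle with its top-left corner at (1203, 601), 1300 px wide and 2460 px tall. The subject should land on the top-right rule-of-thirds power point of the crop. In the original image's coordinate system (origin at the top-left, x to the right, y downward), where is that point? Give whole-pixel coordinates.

One third of the crop width 1300 is 433.33 px.
One third of the crop height 2460 is 820.00 px.
The top-right point is two-thirds across and one-third down within the crop:
x = 1203 + 2 × 433.33 ≈ 2070; y = 601 + 1 × 820.00 ≈ 1421.

(2070, 1421)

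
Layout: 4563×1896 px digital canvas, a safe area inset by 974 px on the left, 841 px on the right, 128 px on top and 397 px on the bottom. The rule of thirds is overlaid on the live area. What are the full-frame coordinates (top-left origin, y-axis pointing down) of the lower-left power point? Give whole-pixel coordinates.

(1890, 1042)

Content width = 4563 − 974 − 841 = 2748 px; content height = 1896 − 128 − 397 = 1371 px.
Lower-left is one-third across and two-thirds down within the live area.
x = 974 + 1 × 2748/3 = 974 + 916.00 ≈ 1890
y = 128 + 2 × 1371/3 = 128 + 914.00 ≈ 1042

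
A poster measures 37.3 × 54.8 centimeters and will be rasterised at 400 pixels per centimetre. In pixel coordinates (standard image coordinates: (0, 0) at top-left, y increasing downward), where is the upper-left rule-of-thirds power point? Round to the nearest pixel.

x = 4973 px, y = 7307 px

In pixels the canvas is 37.3 × 400 = 14920 wide and 54.8 × 400 = 21920 tall.
The upper-left point is one-third across and one-third down:
x = 1 × 14920/3 ≈ 4973; y = 1 × 21920/3 ≈ 7307.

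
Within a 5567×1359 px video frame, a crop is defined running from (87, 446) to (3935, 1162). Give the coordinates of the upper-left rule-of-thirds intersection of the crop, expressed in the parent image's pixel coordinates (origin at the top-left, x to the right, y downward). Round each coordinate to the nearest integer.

Crop width = 3935 − 87 = 3848 px; one third is 1282.67 px.
Crop height = 1162 − 446 = 716 px; one third is 238.67 px.
The upper-left point is one-third across and one-third down within the crop:
x = 87 + 1 × 1282.67 ≈ 1370; y = 446 + 1 × 238.67 ≈ 685.

x = 1370 px, y = 685 px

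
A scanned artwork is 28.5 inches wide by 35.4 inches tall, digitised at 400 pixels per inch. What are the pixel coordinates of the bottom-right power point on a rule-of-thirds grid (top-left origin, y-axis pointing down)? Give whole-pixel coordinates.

x = 7600 px, y = 9440 px

In pixels the canvas is 28.5 × 400 = 11400 wide and 35.4 × 400 = 14160 tall.
The bottom-right point is two-thirds across and two-thirds down:
x = 2 × 11400/3 ≈ 7600; y = 2 × 14160/3 ≈ 9440.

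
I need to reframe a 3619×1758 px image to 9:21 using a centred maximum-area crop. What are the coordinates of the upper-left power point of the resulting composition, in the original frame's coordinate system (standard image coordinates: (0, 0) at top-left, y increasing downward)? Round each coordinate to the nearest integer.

x = 1684 px, y = 586 px

3619/1758 > 9/21, so the 9:21 crop keeps the full height 1758 and trims width to 1758 × 9/21 = 753.43 px.
Left offset = (3619 − 753.43)/2 = 1432.79 px; top offset = 0.
Upper-left is one-third across and one-third down within the crop:
x = 1432.79 + 1 × 753.43/3 ≈ 1684; y = 0.00 + 1 × 1758.00/3 ≈ 586.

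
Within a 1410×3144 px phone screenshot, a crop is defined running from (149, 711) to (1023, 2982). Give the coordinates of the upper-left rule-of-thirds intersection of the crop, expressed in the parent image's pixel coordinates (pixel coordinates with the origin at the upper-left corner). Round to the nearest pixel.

Crop width = 1023 − 149 = 874 px; one third is 291.33 px.
Crop height = 2982 − 711 = 2271 px; one third is 757.00 px.
The upper-left point is one-third across and one-third down within the crop:
x = 149 + 1 × 291.33 ≈ 440; y = 711 + 1 × 757.00 ≈ 1468.

x = 440 px, y = 1468 px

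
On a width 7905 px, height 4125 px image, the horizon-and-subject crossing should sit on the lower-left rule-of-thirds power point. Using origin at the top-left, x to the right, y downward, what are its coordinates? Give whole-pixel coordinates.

The lower-left point sits one-third of the way across and two-thirds of the way down.
x = 1 × 7905/3 ≈ 2635; y = 2 × 4125/3 ≈ 2750.

x = 2635 px, y = 2750 px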